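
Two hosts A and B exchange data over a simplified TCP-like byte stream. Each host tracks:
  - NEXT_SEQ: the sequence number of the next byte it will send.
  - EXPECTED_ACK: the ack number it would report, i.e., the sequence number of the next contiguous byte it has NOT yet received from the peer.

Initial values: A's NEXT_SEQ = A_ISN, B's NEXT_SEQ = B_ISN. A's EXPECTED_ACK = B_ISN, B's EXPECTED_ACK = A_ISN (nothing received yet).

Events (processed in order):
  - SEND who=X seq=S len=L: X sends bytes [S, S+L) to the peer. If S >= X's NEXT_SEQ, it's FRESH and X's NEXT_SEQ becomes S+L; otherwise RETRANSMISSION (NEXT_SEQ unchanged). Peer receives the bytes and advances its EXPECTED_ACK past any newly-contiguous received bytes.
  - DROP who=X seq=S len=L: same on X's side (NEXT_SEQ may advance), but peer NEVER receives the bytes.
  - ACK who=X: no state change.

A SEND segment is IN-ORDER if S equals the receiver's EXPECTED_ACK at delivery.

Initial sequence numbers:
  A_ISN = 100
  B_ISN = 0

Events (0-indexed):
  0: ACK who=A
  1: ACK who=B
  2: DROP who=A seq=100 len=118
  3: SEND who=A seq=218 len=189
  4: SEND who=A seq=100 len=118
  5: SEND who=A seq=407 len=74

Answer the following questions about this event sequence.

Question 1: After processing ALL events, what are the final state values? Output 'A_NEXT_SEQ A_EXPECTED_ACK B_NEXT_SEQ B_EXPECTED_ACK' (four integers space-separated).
After event 0: A_seq=100 A_ack=0 B_seq=0 B_ack=100
After event 1: A_seq=100 A_ack=0 B_seq=0 B_ack=100
After event 2: A_seq=218 A_ack=0 B_seq=0 B_ack=100
After event 3: A_seq=407 A_ack=0 B_seq=0 B_ack=100
After event 4: A_seq=407 A_ack=0 B_seq=0 B_ack=407
After event 5: A_seq=481 A_ack=0 B_seq=0 B_ack=481

Answer: 481 0 0 481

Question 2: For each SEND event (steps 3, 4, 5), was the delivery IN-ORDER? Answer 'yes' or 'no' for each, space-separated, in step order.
Answer: no yes yes

Derivation:
Step 3: SEND seq=218 -> out-of-order
Step 4: SEND seq=100 -> in-order
Step 5: SEND seq=407 -> in-order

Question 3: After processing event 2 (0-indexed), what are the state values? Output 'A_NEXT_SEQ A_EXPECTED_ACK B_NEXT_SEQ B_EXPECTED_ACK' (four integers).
After event 0: A_seq=100 A_ack=0 B_seq=0 B_ack=100
After event 1: A_seq=100 A_ack=0 B_seq=0 B_ack=100
After event 2: A_seq=218 A_ack=0 B_seq=0 B_ack=100

218 0 0 100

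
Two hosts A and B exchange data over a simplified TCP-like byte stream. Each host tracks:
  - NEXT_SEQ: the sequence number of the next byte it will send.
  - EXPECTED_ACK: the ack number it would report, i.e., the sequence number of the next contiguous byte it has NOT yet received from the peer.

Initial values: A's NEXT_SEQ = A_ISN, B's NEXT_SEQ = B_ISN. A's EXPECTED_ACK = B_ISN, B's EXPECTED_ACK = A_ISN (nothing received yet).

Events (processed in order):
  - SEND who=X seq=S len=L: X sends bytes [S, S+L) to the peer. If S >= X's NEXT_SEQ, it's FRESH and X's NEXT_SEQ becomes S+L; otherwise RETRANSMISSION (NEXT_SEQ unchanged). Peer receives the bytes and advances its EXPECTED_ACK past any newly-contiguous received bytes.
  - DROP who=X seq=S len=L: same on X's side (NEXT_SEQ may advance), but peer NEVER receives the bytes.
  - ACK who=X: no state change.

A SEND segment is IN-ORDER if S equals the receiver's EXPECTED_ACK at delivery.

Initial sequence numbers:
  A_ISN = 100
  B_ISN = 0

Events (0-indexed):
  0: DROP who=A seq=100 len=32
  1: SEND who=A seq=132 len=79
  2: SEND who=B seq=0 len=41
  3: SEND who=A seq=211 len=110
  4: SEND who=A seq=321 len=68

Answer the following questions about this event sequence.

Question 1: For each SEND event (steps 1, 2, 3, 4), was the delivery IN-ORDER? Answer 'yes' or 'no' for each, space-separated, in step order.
Step 1: SEND seq=132 -> out-of-order
Step 2: SEND seq=0 -> in-order
Step 3: SEND seq=211 -> out-of-order
Step 4: SEND seq=321 -> out-of-order

Answer: no yes no no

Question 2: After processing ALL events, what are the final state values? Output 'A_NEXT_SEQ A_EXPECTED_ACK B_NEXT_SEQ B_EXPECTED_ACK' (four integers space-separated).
Answer: 389 41 41 100

Derivation:
After event 0: A_seq=132 A_ack=0 B_seq=0 B_ack=100
After event 1: A_seq=211 A_ack=0 B_seq=0 B_ack=100
After event 2: A_seq=211 A_ack=41 B_seq=41 B_ack=100
After event 3: A_seq=321 A_ack=41 B_seq=41 B_ack=100
After event 4: A_seq=389 A_ack=41 B_seq=41 B_ack=100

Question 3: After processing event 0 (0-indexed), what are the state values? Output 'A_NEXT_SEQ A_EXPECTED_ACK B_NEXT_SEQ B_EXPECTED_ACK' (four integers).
After event 0: A_seq=132 A_ack=0 B_seq=0 B_ack=100

132 0 0 100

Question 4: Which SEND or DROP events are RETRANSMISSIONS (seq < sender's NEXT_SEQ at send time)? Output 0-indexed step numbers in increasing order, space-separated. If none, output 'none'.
Step 0: DROP seq=100 -> fresh
Step 1: SEND seq=132 -> fresh
Step 2: SEND seq=0 -> fresh
Step 3: SEND seq=211 -> fresh
Step 4: SEND seq=321 -> fresh

Answer: none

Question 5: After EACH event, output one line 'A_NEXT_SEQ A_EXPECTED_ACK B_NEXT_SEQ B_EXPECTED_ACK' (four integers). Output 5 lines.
132 0 0 100
211 0 0 100
211 41 41 100
321 41 41 100
389 41 41 100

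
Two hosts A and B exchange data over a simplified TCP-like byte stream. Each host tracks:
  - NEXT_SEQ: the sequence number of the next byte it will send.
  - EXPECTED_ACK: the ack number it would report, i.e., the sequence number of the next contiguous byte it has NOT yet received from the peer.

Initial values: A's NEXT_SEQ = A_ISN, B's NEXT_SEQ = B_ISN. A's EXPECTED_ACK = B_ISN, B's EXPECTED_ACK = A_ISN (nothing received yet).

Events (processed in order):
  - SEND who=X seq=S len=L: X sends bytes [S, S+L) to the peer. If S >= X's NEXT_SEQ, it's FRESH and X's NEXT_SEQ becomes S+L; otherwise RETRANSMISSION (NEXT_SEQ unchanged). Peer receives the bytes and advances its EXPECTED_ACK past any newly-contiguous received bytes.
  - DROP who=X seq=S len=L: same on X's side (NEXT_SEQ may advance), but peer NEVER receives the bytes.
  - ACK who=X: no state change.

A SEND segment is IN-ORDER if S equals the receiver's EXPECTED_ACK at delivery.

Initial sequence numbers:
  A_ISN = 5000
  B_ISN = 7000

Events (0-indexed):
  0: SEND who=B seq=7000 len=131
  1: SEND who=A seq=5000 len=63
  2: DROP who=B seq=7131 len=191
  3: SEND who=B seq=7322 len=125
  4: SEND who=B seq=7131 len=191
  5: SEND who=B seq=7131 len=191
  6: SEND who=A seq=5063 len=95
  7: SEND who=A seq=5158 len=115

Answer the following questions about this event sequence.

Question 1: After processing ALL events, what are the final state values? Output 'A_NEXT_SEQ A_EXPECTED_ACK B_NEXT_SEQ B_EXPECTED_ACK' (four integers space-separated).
After event 0: A_seq=5000 A_ack=7131 B_seq=7131 B_ack=5000
After event 1: A_seq=5063 A_ack=7131 B_seq=7131 B_ack=5063
After event 2: A_seq=5063 A_ack=7131 B_seq=7322 B_ack=5063
After event 3: A_seq=5063 A_ack=7131 B_seq=7447 B_ack=5063
After event 4: A_seq=5063 A_ack=7447 B_seq=7447 B_ack=5063
After event 5: A_seq=5063 A_ack=7447 B_seq=7447 B_ack=5063
After event 6: A_seq=5158 A_ack=7447 B_seq=7447 B_ack=5158
After event 7: A_seq=5273 A_ack=7447 B_seq=7447 B_ack=5273

Answer: 5273 7447 7447 5273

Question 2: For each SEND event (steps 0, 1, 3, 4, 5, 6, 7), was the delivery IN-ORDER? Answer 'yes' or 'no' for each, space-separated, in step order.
Answer: yes yes no yes no yes yes

Derivation:
Step 0: SEND seq=7000 -> in-order
Step 1: SEND seq=5000 -> in-order
Step 3: SEND seq=7322 -> out-of-order
Step 4: SEND seq=7131 -> in-order
Step 5: SEND seq=7131 -> out-of-order
Step 6: SEND seq=5063 -> in-order
Step 7: SEND seq=5158 -> in-order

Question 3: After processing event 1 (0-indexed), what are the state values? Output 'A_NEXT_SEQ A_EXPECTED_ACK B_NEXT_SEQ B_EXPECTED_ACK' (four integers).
After event 0: A_seq=5000 A_ack=7131 B_seq=7131 B_ack=5000
After event 1: A_seq=5063 A_ack=7131 B_seq=7131 B_ack=5063

5063 7131 7131 5063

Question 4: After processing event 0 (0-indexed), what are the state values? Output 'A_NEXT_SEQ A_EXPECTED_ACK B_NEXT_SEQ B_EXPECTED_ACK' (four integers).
After event 0: A_seq=5000 A_ack=7131 B_seq=7131 B_ack=5000

5000 7131 7131 5000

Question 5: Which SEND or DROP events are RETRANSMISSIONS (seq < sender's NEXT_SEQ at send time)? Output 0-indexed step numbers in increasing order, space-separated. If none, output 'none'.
Step 0: SEND seq=7000 -> fresh
Step 1: SEND seq=5000 -> fresh
Step 2: DROP seq=7131 -> fresh
Step 3: SEND seq=7322 -> fresh
Step 4: SEND seq=7131 -> retransmit
Step 5: SEND seq=7131 -> retransmit
Step 6: SEND seq=5063 -> fresh
Step 7: SEND seq=5158 -> fresh

Answer: 4 5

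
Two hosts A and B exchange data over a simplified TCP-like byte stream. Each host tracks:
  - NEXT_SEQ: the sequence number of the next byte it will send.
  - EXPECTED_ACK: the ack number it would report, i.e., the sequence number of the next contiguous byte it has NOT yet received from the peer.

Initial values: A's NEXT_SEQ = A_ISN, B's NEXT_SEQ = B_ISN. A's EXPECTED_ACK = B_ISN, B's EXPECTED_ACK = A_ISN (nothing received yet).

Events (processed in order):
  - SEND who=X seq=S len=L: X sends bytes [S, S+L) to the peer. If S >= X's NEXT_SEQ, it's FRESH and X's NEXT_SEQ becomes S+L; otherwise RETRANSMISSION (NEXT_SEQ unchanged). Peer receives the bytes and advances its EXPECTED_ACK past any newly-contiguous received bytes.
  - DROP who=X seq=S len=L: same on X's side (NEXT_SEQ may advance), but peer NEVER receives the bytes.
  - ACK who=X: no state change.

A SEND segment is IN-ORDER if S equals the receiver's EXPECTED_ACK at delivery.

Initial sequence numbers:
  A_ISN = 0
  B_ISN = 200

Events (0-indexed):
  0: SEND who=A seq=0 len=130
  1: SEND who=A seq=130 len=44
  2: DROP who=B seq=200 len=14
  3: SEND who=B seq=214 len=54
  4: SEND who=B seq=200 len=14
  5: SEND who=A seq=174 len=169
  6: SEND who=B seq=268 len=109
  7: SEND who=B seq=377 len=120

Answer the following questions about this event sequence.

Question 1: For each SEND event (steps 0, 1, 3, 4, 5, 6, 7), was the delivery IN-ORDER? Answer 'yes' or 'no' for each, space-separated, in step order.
Step 0: SEND seq=0 -> in-order
Step 1: SEND seq=130 -> in-order
Step 3: SEND seq=214 -> out-of-order
Step 4: SEND seq=200 -> in-order
Step 5: SEND seq=174 -> in-order
Step 6: SEND seq=268 -> in-order
Step 7: SEND seq=377 -> in-order

Answer: yes yes no yes yes yes yes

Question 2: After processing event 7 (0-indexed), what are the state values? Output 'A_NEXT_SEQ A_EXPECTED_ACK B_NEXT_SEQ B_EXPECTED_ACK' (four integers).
After event 0: A_seq=130 A_ack=200 B_seq=200 B_ack=130
After event 1: A_seq=174 A_ack=200 B_seq=200 B_ack=174
After event 2: A_seq=174 A_ack=200 B_seq=214 B_ack=174
After event 3: A_seq=174 A_ack=200 B_seq=268 B_ack=174
After event 4: A_seq=174 A_ack=268 B_seq=268 B_ack=174
After event 5: A_seq=343 A_ack=268 B_seq=268 B_ack=343
After event 6: A_seq=343 A_ack=377 B_seq=377 B_ack=343
After event 7: A_seq=343 A_ack=497 B_seq=497 B_ack=343

343 497 497 343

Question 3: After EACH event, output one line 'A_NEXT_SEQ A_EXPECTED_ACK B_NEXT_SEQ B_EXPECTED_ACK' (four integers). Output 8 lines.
130 200 200 130
174 200 200 174
174 200 214 174
174 200 268 174
174 268 268 174
343 268 268 343
343 377 377 343
343 497 497 343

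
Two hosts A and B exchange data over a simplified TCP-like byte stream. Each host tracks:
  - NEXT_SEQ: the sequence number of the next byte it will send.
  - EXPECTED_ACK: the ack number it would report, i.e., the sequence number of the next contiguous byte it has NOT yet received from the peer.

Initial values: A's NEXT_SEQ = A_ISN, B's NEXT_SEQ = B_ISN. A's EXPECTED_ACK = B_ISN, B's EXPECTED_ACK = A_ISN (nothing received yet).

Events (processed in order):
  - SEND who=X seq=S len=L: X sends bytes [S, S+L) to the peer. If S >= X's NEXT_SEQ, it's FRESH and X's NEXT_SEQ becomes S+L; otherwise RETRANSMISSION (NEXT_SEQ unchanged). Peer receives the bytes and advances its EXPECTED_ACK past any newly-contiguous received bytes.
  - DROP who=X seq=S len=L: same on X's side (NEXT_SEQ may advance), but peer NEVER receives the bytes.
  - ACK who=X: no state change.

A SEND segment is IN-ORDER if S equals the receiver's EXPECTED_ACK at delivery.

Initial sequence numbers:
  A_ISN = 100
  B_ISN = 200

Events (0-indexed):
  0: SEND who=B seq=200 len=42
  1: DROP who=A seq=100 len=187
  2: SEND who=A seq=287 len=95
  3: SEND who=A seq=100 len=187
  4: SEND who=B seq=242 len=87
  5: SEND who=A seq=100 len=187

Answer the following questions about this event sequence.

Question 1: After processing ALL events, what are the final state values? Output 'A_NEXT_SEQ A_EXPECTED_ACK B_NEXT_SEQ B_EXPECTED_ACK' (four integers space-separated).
After event 0: A_seq=100 A_ack=242 B_seq=242 B_ack=100
After event 1: A_seq=287 A_ack=242 B_seq=242 B_ack=100
After event 2: A_seq=382 A_ack=242 B_seq=242 B_ack=100
After event 3: A_seq=382 A_ack=242 B_seq=242 B_ack=382
After event 4: A_seq=382 A_ack=329 B_seq=329 B_ack=382
After event 5: A_seq=382 A_ack=329 B_seq=329 B_ack=382

Answer: 382 329 329 382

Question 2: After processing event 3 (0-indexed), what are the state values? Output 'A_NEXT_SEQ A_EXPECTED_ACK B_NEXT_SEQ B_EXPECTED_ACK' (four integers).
After event 0: A_seq=100 A_ack=242 B_seq=242 B_ack=100
After event 1: A_seq=287 A_ack=242 B_seq=242 B_ack=100
After event 2: A_seq=382 A_ack=242 B_seq=242 B_ack=100
After event 3: A_seq=382 A_ack=242 B_seq=242 B_ack=382

382 242 242 382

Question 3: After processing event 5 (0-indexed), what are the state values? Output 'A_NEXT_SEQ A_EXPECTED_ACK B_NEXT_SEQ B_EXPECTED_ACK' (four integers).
After event 0: A_seq=100 A_ack=242 B_seq=242 B_ack=100
After event 1: A_seq=287 A_ack=242 B_seq=242 B_ack=100
After event 2: A_seq=382 A_ack=242 B_seq=242 B_ack=100
After event 3: A_seq=382 A_ack=242 B_seq=242 B_ack=382
After event 4: A_seq=382 A_ack=329 B_seq=329 B_ack=382
After event 5: A_seq=382 A_ack=329 B_seq=329 B_ack=382

382 329 329 382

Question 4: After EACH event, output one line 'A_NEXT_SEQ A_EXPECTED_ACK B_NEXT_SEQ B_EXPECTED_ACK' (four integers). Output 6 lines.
100 242 242 100
287 242 242 100
382 242 242 100
382 242 242 382
382 329 329 382
382 329 329 382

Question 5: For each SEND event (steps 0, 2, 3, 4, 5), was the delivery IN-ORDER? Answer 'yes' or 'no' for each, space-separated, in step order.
Step 0: SEND seq=200 -> in-order
Step 2: SEND seq=287 -> out-of-order
Step 3: SEND seq=100 -> in-order
Step 4: SEND seq=242 -> in-order
Step 5: SEND seq=100 -> out-of-order

Answer: yes no yes yes no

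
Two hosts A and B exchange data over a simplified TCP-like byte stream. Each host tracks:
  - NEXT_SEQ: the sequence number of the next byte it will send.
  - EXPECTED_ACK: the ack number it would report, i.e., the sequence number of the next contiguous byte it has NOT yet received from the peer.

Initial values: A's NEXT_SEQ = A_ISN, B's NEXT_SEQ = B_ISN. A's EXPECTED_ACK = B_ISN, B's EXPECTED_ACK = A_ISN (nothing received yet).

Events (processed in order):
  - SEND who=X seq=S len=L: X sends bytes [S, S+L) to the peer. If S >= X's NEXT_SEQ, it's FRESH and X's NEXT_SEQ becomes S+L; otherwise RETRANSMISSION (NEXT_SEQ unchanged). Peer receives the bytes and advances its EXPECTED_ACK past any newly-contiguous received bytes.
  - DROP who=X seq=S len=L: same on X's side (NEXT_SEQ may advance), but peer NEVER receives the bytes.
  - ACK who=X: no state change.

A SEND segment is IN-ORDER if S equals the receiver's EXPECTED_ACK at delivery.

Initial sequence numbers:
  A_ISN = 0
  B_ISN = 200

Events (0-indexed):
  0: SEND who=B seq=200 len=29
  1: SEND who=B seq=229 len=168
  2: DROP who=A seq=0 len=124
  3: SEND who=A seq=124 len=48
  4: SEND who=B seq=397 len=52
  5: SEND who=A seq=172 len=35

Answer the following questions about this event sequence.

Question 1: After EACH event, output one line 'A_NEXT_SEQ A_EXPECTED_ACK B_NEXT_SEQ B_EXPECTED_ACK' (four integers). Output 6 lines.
0 229 229 0
0 397 397 0
124 397 397 0
172 397 397 0
172 449 449 0
207 449 449 0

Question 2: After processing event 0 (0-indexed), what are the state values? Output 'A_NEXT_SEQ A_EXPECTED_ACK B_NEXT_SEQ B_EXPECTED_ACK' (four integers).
After event 0: A_seq=0 A_ack=229 B_seq=229 B_ack=0

0 229 229 0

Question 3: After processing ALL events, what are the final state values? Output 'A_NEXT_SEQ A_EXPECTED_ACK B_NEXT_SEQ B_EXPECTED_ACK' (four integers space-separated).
After event 0: A_seq=0 A_ack=229 B_seq=229 B_ack=0
After event 1: A_seq=0 A_ack=397 B_seq=397 B_ack=0
After event 2: A_seq=124 A_ack=397 B_seq=397 B_ack=0
After event 3: A_seq=172 A_ack=397 B_seq=397 B_ack=0
After event 4: A_seq=172 A_ack=449 B_seq=449 B_ack=0
After event 5: A_seq=207 A_ack=449 B_seq=449 B_ack=0

Answer: 207 449 449 0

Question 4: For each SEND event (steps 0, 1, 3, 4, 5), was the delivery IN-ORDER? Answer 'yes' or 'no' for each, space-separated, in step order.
Step 0: SEND seq=200 -> in-order
Step 1: SEND seq=229 -> in-order
Step 3: SEND seq=124 -> out-of-order
Step 4: SEND seq=397 -> in-order
Step 5: SEND seq=172 -> out-of-order

Answer: yes yes no yes no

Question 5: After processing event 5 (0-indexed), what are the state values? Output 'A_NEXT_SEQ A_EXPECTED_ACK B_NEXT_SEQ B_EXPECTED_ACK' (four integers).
After event 0: A_seq=0 A_ack=229 B_seq=229 B_ack=0
After event 1: A_seq=0 A_ack=397 B_seq=397 B_ack=0
After event 2: A_seq=124 A_ack=397 B_seq=397 B_ack=0
After event 3: A_seq=172 A_ack=397 B_seq=397 B_ack=0
After event 4: A_seq=172 A_ack=449 B_seq=449 B_ack=0
After event 5: A_seq=207 A_ack=449 B_seq=449 B_ack=0

207 449 449 0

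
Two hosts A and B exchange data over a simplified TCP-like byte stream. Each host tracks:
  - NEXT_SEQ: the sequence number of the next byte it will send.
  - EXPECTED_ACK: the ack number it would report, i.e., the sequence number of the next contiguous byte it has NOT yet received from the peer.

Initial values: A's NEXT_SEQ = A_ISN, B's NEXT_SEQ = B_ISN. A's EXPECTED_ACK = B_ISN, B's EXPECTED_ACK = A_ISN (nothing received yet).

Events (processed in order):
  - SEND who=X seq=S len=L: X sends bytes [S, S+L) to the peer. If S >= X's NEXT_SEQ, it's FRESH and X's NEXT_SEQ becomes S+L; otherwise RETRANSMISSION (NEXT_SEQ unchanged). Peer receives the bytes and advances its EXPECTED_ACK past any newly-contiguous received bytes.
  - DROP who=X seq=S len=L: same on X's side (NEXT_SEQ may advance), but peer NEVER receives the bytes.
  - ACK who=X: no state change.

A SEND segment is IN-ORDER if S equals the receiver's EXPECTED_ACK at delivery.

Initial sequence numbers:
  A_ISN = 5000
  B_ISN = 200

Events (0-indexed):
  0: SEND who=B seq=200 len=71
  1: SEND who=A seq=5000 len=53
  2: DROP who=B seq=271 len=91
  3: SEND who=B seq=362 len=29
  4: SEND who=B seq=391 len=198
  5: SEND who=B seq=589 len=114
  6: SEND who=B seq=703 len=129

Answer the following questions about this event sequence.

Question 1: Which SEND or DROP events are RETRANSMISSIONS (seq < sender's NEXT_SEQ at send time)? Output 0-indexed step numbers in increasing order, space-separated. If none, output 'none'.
Answer: none

Derivation:
Step 0: SEND seq=200 -> fresh
Step 1: SEND seq=5000 -> fresh
Step 2: DROP seq=271 -> fresh
Step 3: SEND seq=362 -> fresh
Step 4: SEND seq=391 -> fresh
Step 5: SEND seq=589 -> fresh
Step 6: SEND seq=703 -> fresh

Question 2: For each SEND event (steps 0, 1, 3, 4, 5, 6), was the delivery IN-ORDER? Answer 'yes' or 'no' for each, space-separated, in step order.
Step 0: SEND seq=200 -> in-order
Step 1: SEND seq=5000 -> in-order
Step 3: SEND seq=362 -> out-of-order
Step 4: SEND seq=391 -> out-of-order
Step 5: SEND seq=589 -> out-of-order
Step 6: SEND seq=703 -> out-of-order

Answer: yes yes no no no no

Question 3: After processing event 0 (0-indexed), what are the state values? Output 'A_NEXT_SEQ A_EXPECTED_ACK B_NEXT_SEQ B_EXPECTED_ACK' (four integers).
After event 0: A_seq=5000 A_ack=271 B_seq=271 B_ack=5000

5000 271 271 5000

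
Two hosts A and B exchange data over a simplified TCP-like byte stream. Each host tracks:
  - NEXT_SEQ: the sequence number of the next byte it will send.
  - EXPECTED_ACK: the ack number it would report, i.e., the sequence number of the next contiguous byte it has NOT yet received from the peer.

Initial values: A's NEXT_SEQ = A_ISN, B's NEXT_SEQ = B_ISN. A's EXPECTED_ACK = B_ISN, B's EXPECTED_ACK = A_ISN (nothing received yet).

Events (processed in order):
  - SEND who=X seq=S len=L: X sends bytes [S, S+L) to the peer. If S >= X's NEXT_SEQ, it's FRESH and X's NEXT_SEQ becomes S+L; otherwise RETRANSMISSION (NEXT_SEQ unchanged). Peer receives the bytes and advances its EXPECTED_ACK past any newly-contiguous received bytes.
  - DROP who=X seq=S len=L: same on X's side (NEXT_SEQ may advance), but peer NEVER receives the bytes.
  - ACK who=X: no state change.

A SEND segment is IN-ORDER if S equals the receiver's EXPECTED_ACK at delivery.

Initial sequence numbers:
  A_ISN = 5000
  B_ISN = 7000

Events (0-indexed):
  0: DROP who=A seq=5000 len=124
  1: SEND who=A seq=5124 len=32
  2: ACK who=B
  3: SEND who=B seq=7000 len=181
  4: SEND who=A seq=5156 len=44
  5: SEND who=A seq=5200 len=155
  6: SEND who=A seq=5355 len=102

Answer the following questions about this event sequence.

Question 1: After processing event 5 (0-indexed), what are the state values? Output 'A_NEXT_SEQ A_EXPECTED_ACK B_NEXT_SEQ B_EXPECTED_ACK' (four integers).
After event 0: A_seq=5124 A_ack=7000 B_seq=7000 B_ack=5000
After event 1: A_seq=5156 A_ack=7000 B_seq=7000 B_ack=5000
After event 2: A_seq=5156 A_ack=7000 B_seq=7000 B_ack=5000
After event 3: A_seq=5156 A_ack=7181 B_seq=7181 B_ack=5000
After event 4: A_seq=5200 A_ack=7181 B_seq=7181 B_ack=5000
After event 5: A_seq=5355 A_ack=7181 B_seq=7181 B_ack=5000

5355 7181 7181 5000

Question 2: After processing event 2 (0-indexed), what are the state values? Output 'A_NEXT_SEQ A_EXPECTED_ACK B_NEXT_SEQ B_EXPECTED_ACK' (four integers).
After event 0: A_seq=5124 A_ack=7000 B_seq=7000 B_ack=5000
After event 1: A_seq=5156 A_ack=7000 B_seq=7000 B_ack=5000
After event 2: A_seq=5156 A_ack=7000 B_seq=7000 B_ack=5000

5156 7000 7000 5000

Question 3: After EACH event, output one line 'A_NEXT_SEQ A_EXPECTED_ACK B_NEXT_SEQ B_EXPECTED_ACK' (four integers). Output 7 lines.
5124 7000 7000 5000
5156 7000 7000 5000
5156 7000 7000 5000
5156 7181 7181 5000
5200 7181 7181 5000
5355 7181 7181 5000
5457 7181 7181 5000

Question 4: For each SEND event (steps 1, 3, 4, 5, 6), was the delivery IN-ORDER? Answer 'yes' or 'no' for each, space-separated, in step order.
Step 1: SEND seq=5124 -> out-of-order
Step 3: SEND seq=7000 -> in-order
Step 4: SEND seq=5156 -> out-of-order
Step 5: SEND seq=5200 -> out-of-order
Step 6: SEND seq=5355 -> out-of-order

Answer: no yes no no no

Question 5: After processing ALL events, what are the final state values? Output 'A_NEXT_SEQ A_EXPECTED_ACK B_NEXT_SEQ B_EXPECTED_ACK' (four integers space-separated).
After event 0: A_seq=5124 A_ack=7000 B_seq=7000 B_ack=5000
After event 1: A_seq=5156 A_ack=7000 B_seq=7000 B_ack=5000
After event 2: A_seq=5156 A_ack=7000 B_seq=7000 B_ack=5000
After event 3: A_seq=5156 A_ack=7181 B_seq=7181 B_ack=5000
After event 4: A_seq=5200 A_ack=7181 B_seq=7181 B_ack=5000
After event 5: A_seq=5355 A_ack=7181 B_seq=7181 B_ack=5000
After event 6: A_seq=5457 A_ack=7181 B_seq=7181 B_ack=5000

Answer: 5457 7181 7181 5000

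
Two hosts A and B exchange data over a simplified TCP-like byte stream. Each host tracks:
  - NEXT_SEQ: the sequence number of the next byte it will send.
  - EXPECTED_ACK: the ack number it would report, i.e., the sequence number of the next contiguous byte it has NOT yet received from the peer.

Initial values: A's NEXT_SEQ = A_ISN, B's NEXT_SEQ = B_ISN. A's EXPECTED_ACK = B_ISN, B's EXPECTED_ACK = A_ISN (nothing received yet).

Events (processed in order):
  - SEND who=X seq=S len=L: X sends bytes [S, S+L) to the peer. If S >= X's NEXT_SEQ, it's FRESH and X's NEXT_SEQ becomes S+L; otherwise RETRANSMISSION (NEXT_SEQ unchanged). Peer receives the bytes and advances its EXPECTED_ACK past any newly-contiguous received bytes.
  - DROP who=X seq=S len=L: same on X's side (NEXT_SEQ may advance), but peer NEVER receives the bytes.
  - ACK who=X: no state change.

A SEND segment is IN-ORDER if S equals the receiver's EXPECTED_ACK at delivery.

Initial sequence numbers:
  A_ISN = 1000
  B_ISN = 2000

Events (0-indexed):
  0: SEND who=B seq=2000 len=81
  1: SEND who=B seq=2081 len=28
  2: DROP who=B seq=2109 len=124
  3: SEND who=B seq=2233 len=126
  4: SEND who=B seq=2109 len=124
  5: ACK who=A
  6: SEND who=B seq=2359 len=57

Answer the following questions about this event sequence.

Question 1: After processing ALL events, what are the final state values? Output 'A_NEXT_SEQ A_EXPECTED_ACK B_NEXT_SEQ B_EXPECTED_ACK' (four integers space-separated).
After event 0: A_seq=1000 A_ack=2081 B_seq=2081 B_ack=1000
After event 1: A_seq=1000 A_ack=2109 B_seq=2109 B_ack=1000
After event 2: A_seq=1000 A_ack=2109 B_seq=2233 B_ack=1000
After event 3: A_seq=1000 A_ack=2109 B_seq=2359 B_ack=1000
After event 4: A_seq=1000 A_ack=2359 B_seq=2359 B_ack=1000
After event 5: A_seq=1000 A_ack=2359 B_seq=2359 B_ack=1000
After event 6: A_seq=1000 A_ack=2416 B_seq=2416 B_ack=1000

Answer: 1000 2416 2416 1000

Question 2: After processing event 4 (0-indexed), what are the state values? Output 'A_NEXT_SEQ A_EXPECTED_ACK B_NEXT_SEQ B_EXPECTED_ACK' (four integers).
After event 0: A_seq=1000 A_ack=2081 B_seq=2081 B_ack=1000
After event 1: A_seq=1000 A_ack=2109 B_seq=2109 B_ack=1000
After event 2: A_seq=1000 A_ack=2109 B_seq=2233 B_ack=1000
After event 3: A_seq=1000 A_ack=2109 B_seq=2359 B_ack=1000
After event 4: A_seq=1000 A_ack=2359 B_seq=2359 B_ack=1000

1000 2359 2359 1000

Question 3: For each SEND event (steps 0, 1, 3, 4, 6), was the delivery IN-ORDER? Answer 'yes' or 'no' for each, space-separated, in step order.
Step 0: SEND seq=2000 -> in-order
Step 1: SEND seq=2081 -> in-order
Step 3: SEND seq=2233 -> out-of-order
Step 4: SEND seq=2109 -> in-order
Step 6: SEND seq=2359 -> in-order

Answer: yes yes no yes yes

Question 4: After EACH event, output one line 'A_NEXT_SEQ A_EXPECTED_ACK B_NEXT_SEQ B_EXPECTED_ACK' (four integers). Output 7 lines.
1000 2081 2081 1000
1000 2109 2109 1000
1000 2109 2233 1000
1000 2109 2359 1000
1000 2359 2359 1000
1000 2359 2359 1000
1000 2416 2416 1000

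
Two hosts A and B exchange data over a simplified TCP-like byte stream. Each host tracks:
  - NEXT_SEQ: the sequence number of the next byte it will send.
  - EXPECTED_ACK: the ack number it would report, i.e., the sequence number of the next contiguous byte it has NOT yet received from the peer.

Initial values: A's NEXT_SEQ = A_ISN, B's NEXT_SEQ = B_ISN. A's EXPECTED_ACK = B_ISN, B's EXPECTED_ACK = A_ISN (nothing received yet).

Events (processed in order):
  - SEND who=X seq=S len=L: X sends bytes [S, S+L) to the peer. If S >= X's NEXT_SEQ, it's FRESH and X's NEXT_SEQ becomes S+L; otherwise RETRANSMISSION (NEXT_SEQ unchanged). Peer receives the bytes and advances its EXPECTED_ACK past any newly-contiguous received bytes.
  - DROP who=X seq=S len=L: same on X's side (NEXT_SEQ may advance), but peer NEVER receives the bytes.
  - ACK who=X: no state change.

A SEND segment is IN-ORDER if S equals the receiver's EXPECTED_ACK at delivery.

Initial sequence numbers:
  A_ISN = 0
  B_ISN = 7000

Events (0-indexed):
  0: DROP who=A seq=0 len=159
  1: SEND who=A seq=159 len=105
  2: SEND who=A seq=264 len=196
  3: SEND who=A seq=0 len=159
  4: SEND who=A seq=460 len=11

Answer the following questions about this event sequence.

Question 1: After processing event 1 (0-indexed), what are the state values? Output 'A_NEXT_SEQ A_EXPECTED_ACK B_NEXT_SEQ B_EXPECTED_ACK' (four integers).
After event 0: A_seq=159 A_ack=7000 B_seq=7000 B_ack=0
After event 1: A_seq=264 A_ack=7000 B_seq=7000 B_ack=0

264 7000 7000 0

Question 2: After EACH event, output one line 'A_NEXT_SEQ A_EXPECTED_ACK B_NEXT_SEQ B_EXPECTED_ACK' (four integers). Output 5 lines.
159 7000 7000 0
264 7000 7000 0
460 7000 7000 0
460 7000 7000 460
471 7000 7000 471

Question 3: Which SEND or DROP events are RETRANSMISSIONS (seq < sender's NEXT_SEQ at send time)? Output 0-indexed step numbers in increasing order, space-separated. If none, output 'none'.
Answer: 3

Derivation:
Step 0: DROP seq=0 -> fresh
Step 1: SEND seq=159 -> fresh
Step 2: SEND seq=264 -> fresh
Step 3: SEND seq=0 -> retransmit
Step 4: SEND seq=460 -> fresh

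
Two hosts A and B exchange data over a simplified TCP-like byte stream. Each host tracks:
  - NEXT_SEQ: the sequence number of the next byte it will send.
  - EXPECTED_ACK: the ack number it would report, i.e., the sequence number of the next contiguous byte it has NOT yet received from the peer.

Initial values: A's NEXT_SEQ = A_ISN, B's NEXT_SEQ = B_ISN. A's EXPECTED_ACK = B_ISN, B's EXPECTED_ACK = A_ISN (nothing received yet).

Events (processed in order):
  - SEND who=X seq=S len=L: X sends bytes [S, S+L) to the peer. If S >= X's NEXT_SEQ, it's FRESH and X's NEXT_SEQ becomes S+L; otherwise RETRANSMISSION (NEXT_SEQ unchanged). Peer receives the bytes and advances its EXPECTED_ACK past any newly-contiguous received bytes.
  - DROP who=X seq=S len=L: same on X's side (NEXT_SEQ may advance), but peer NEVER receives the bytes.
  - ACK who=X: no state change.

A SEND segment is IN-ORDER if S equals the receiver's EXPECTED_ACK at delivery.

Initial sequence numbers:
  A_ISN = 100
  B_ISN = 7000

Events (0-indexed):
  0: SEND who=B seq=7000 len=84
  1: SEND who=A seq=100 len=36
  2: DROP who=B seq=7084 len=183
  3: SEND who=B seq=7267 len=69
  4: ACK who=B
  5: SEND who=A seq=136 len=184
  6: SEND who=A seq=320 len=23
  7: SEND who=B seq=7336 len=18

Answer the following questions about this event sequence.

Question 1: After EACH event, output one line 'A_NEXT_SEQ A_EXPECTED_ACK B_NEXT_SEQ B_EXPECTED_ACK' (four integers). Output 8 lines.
100 7084 7084 100
136 7084 7084 136
136 7084 7267 136
136 7084 7336 136
136 7084 7336 136
320 7084 7336 320
343 7084 7336 343
343 7084 7354 343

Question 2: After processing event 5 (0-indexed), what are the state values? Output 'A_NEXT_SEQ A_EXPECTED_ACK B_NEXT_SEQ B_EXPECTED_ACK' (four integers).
After event 0: A_seq=100 A_ack=7084 B_seq=7084 B_ack=100
After event 1: A_seq=136 A_ack=7084 B_seq=7084 B_ack=136
After event 2: A_seq=136 A_ack=7084 B_seq=7267 B_ack=136
After event 3: A_seq=136 A_ack=7084 B_seq=7336 B_ack=136
After event 4: A_seq=136 A_ack=7084 B_seq=7336 B_ack=136
After event 5: A_seq=320 A_ack=7084 B_seq=7336 B_ack=320

320 7084 7336 320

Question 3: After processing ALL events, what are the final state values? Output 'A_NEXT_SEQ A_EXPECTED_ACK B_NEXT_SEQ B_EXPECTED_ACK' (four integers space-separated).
After event 0: A_seq=100 A_ack=7084 B_seq=7084 B_ack=100
After event 1: A_seq=136 A_ack=7084 B_seq=7084 B_ack=136
After event 2: A_seq=136 A_ack=7084 B_seq=7267 B_ack=136
After event 3: A_seq=136 A_ack=7084 B_seq=7336 B_ack=136
After event 4: A_seq=136 A_ack=7084 B_seq=7336 B_ack=136
After event 5: A_seq=320 A_ack=7084 B_seq=7336 B_ack=320
After event 6: A_seq=343 A_ack=7084 B_seq=7336 B_ack=343
After event 7: A_seq=343 A_ack=7084 B_seq=7354 B_ack=343

Answer: 343 7084 7354 343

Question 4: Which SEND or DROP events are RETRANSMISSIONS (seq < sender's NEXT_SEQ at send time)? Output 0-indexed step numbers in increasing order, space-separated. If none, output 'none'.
Answer: none

Derivation:
Step 0: SEND seq=7000 -> fresh
Step 1: SEND seq=100 -> fresh
Step 2: DROP seq=7084 -> fresh
Step 3: SEND seq=7267 -> fresh
Step 5: SEND seq=136 -> fresh
Step 6: SEND seq=320 -> fresh
Step 7: SEND seq=7336 -> fresh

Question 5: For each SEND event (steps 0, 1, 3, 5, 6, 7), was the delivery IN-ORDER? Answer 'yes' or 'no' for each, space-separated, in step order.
Answer: yes yes no yes yes no

Derivation:
Step 0: SEND seq=7000 -> in-order
Step 1: SEND seq=100 -> in-order
Step 3: SEND seq=7267 -> out-of-order
Step 5: SEND seq=136 -> in-order
Step 6: SEND seq=320 -> in-order
Step 7: SEND seq=7336 -> out-of-order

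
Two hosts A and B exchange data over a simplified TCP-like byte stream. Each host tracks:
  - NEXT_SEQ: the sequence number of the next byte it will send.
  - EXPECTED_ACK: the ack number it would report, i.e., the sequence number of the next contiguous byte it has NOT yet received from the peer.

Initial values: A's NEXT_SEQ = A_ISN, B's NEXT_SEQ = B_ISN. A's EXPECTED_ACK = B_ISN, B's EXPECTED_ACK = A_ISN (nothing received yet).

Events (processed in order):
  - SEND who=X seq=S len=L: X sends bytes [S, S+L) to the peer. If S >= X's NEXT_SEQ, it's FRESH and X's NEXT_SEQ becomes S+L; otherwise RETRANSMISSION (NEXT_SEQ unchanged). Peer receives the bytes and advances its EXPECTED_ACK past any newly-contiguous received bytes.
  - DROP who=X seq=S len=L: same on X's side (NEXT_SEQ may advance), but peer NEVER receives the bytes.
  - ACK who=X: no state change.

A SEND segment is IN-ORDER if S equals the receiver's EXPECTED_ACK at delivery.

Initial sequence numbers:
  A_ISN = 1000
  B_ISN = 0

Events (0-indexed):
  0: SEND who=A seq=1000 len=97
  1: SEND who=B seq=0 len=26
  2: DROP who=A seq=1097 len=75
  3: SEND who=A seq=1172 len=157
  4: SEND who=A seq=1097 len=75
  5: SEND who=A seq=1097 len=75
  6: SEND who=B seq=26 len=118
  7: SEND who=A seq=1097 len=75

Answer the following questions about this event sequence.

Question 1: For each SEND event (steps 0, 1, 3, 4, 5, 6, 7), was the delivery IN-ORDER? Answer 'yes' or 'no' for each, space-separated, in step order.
Answer: yes yes no yes no yes no

Derivation:
Step 0: SEND seq=1000 -> in-order
Step 1: SEND seq=0 -> in-order
Step 3: SEND seq=1172 -> out-of-order
Step 4: SEND seq=1097 -> in-order
Step 5: SEND seq=1097 -> out-of-order
Step 6: SEND seq=26 -> in-order
Step 7: SEND seq=1097 -> out-of-order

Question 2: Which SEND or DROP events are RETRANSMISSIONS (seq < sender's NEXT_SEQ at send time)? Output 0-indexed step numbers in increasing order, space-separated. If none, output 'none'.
Answer: 4 5 7

Derivation:
Step 0: SEND seq=1000 -> fresh
Step 1: SEND seq=0 -> fresh
Step 2: DROP seq=1097 -> fresh
Step 3: SEND seq=1172 -> fresh
Step 4: SEND seq=1097 -> retransmit
Step 5: SEND seq=1097 -> retransmit
Step 6: SEND seq=26 -> fresh
Step 7: SEND seq=1097 -> retransmit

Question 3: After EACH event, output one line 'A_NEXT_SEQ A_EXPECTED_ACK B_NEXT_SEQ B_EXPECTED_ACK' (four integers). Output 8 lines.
1097 0 0 1097
1097 26 26 1097
1172 26 26 1097
1329 26 26 1097
1329 26 26 1329
1329 26 26 1329
1329 144 144 1329
1329 144 144 1329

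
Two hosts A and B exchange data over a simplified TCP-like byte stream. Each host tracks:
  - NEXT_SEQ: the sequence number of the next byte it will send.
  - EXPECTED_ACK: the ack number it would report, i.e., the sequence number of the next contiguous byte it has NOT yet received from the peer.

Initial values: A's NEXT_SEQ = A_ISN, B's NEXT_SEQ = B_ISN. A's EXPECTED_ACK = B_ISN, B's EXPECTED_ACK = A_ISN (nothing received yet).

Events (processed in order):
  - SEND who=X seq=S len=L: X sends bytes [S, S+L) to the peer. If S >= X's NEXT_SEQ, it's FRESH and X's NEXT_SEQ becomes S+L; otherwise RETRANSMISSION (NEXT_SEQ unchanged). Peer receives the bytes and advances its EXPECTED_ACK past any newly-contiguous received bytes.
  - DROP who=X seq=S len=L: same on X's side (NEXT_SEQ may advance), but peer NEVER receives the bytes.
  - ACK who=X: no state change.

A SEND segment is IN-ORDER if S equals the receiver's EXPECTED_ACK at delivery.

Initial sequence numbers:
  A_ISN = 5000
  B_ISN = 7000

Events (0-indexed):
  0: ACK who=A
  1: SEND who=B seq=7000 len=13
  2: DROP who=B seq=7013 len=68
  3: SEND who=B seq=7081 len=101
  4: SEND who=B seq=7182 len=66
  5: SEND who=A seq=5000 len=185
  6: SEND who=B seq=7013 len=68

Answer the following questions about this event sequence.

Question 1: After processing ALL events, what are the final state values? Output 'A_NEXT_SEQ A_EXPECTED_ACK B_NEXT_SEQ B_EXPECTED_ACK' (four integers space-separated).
Answer: 5185 7248 7248 5185

Derivation:
After event 0: A_seq=5000 A_ack=7000 B_seq=7000 B_ack=5000
After event 1: A_seq=5000 A_ack=7013 B_seq=7013 B_ack=5000
After event 2: A_seq=5000 A_ack=7013 B_seq=7081 B_ack=5000
After event 3: A_seq=5000 A_ack=7013 B_seq=7182 B_ack=5000
After event 4: A_seq=5000 A_ack=7013 B_seq=7248 B_ack=5000
After event 5: A_seq=5185 A_ack=7013 B_seq=7248 B_ack=5185
After event 6: A_seq=5185 A_ack=7248 B_seq=7248 B_ack=5185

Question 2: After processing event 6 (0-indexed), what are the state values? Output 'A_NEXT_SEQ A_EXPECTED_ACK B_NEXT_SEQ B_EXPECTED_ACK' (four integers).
After event 0: A_seq=5000 A_ack=7000 B_seq=7000 B_ack=5000
After event 1: A_seq=5000 A_ack=7013 B_seq=7013 B_ack=5000
After event 2: A_seq=5000 A_ack=7013 B_seq=7081 B_ack=5000
After event 3: A_seq=5000 A_ack=7013 B_seq=7182 B_ack=5000
After event 4: A_seq=5000 A_ack=7013 B_seq=7248 B_ack=5000
After event 5: A_seq=5185 A_ack=7013 B_seq=7248 B_ack=5185
After event 6: A_seq=5185 A_ack=7248 B_seq=7248 B_ack=5185

5185 7248 7248 5185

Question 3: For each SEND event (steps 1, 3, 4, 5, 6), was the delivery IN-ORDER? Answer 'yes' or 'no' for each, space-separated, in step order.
Step 1: SEND seq=7000 -> in-order
Step 3: SEND seq=7081 -> out-of-order
Step 4: SEND seq=7182 -> out-of-order
Step 5: SEND seq=5000 -> in-order
Step 6: SEND seq=7013 -> in-order

Answer: yes no no yes yes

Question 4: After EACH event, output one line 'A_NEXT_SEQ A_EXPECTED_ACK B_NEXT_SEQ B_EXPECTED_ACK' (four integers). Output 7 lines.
5000 7000 7000 5000
5000 7013 7013 5000
5000 7013 7081 5000
5000 7013 7182 5000
5000 7013 7248 5000
5185 7013 7248 5185
5185 7248 7248 5185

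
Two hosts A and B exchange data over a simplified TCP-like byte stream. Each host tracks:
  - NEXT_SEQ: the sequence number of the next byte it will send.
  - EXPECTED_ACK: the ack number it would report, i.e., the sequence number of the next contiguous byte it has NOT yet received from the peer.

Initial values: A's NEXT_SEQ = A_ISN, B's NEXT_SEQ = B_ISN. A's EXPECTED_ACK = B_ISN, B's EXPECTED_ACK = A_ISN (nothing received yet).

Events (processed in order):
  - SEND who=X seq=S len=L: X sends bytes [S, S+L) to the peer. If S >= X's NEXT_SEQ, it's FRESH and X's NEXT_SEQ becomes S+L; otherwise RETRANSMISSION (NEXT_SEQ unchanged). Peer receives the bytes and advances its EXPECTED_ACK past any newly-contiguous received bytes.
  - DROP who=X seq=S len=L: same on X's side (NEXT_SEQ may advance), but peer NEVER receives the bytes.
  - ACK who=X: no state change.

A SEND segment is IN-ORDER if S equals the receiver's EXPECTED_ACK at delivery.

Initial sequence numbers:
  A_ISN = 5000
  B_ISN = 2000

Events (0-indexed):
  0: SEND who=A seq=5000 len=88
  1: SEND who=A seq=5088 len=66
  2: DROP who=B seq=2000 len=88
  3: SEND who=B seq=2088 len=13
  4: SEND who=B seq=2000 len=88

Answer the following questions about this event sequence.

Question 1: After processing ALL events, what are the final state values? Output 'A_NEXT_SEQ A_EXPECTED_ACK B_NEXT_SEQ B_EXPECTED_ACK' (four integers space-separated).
Answer: 5154 2101 2101 5154

Derivation:
After event 0: A_seq=5088 A_ack=2000 B_seq=2000 B_ack=5088
After event 1: A_seq=5154 A_ack=2000 B_seq=2000 B_ack=5154
After event 2: A_seq=5154 A_ack=2000 B_seq=2088 B_ack=5154
After event 3: A_seq=5154 A_ack=2000 B_seq=2101 B_ack=5154
After event 4: A_seq=5154 A_ack=2101 B_seq=2101 B_ack=5154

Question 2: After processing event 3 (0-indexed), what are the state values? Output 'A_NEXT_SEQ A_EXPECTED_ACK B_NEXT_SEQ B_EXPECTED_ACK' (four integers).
After event 0: A_seq=5088 A_ack=2000 B_seq=2000 B_ack=5088
After event 1: A_seq=5154 A_ack=2000 B_seq=2000 B_ack=5154
After event 2: A_seq=5154 A_ack=2000 B_seq=2088 B_ack=5154
After event 3: A_seq=5154 A_ack=2000 B_seq=2101 B_ack=5154

5154 2000 2101 5154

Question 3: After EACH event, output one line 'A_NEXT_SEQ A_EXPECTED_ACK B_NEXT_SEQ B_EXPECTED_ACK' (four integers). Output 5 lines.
5088 2000 2000 5088
5154 2000 2000 5154
5154 2000 2088 5154
5154 2000 2101 5154
5154 2101 2101 5154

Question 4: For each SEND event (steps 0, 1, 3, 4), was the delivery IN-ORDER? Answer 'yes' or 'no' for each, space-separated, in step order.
Answer: yes yes no yes

Derivation:
Step 0: SEND seq=5000 -> in-order
Step 1: SEND seq=5088 -> in-order
Step 3: SEND seq=2088 -> out-of-order
Step 4: SEND seq=2000 -> in-order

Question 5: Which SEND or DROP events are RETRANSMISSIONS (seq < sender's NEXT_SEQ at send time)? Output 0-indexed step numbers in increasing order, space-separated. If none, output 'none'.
Answer: 4

Derivation:
Step 0: SEND seq=5000 -> fresh
Step 1: SEND seq=5088 -> fresh
Step 2: DROP seq=2000 -> fresh
Step 3: SEND seq=2088 -> fresh
Step 4: SEND seq=2000 -> retransmit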